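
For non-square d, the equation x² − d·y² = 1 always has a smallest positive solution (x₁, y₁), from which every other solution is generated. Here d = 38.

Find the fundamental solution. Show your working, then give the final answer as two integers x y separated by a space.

37 6

d=38: √d = [6; 6,12] (ℓ=2, even), read p_1/q_1
a_0=6:  p_0=6·1+0=6,  q_0=6·0+1=1
a_1=6:  p_1=6·6+1=37,  q_1=6·1+0=6
→ (37, 6).  Check: 37²=1369, 38·6²=1368, difference 1.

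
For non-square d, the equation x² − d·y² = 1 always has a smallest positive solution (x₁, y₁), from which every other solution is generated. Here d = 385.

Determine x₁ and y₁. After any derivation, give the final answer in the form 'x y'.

√385 = [19; 1,1,1,1,1,…,1,1,38, …], period ℓ=16 (even) → k=15
a_0=19:  p_0=19·1+0=19,  q_0=19·0+1=1
a_1=1:  p_1=1·19+1=20,  q_1=1·1+0=1
…
a_4=1:  p_4=1·59+39=98,  q_4=1·3+2=5
a_5=1:  p_5=1·98+59=157,  q_5=1·5+3=8
a_6=3:  p_6=3·157+98=569,  q_6=3·8+5=29
…
a_9=1:  p_9=1·2021+726=2747,  q_9=1·103+37=140
…
a_11=1:  p_11=1·10262+2747=13009,  q_11=1·523+140=663
a_12=1:  p_12=1·13009+10262=23271,  q_12=1·663+523=1186
…
a_14=1:  p_14=1·36280+23271=59551,  q_14=1·1849+1186=3035
a_15=1:  p_15=1·59551+36280=95831,  q_15=1·3035+1849=4884
(x₁, y₁) = (95831, 4884);  95831² − 385·4884² = 1 ✓

95831 4884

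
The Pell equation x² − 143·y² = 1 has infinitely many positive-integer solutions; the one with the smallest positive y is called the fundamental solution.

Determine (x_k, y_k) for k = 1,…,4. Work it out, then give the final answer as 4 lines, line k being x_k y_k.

12 1
287 24
6876 575
164737 13776

√143 → a₀=11, period (1,22); ℓ=2 even so k=1
step 0: (11, 1)  from 11·(1,0) + (0,1)
step 1: (12, 1)  from 1·(11,1) + (1,0)
(x₁, y₁) = (12, 1);  12² − 143·1² = 1 ✓
k=2:  x_2 = 12·12+143·1·1 = 287,  y_2 = 12·1+1·12 = 24
k=3:  x_3 = 12·287+143·1·24 = 6876,  y_3 = 12·24+1·287 = 575
k=4:  x_4 = 12·6876+143·1·575 = 164737,  y_4 = 12·575+1·6876 = 13776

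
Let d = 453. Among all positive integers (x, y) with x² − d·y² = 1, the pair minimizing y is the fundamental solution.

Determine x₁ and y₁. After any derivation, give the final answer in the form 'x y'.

1653751 77700

√453 = [21; 3,1,1,10,14,10,1,1,3,42, …], period ℓ=10 (even) → k=9
a_0=21:  p_0=21·1+0=21,  q_0=21·0+1=1
a_1=3:  p_1=3·21+1=64,  q_1=3·1+0=3
…
a_4=10:  p_4=10·149+85=1575,  q_4=10·7+4=74
…
a_6=10:  p_6=10·22199+1575=223565,  q_6=10·1043+74=10504
…
a_8=1:  p_8=1·245764+223565=469329,  q_8=1·11547+10504=22051
a_9=3:  p_9=3·469329+245764=1653751,  q_9=3·22051+11547=77700
(x₁, y₁) = (1653751, 77700);  1653751² − 453·77700² = 1 ✓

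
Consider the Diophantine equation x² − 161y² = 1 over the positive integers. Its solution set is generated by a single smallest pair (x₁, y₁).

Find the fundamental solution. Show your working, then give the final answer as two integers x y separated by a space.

11775 928

d=161: √d = [12; 1,2,4,1,2,1,4,2,1,24] (ℓ=10, even), read p_9/q_9
a_0=12:  p_0=12·1+0=12,  q_0=12·0+1=1
a_1=1:  p_1=1·12+1=13,  q_1=1·1+0=1
a_2=2:  p_2=2·13+12=38,  q_2=2·1+1=3
a_3=4:  p_3=4·38+13=165,  q_3=4·3+1=13
a_4=1:  p_4=1·165+38=203,  q_4=1·13+3=16
a_5=2:  p_5=2·203+165=571,  q_5=2·16+13=45
…
a_8=2:  p_8=2·3667+774=8108,  q_8=2·289+61=639
a_9=1:  p_9=1·8108+3667=11775,  q_9=1·639+289=928
(x₁, y₁) = (11775, 928);  11775² − 161·928² = 1 ✓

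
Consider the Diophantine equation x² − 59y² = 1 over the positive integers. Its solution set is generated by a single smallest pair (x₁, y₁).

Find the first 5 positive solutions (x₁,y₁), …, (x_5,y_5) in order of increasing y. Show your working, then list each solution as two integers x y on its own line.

530 69
561799 73140
595506410 77528331
631236232801 82179957720
669109811262650 87110677654869

√59 → a₀=7, period (1,2,7,2,1,14); ℓ=6 even so k=5
k=0  a_k=7  p_k/q_k = 7/1
…
k=2  a_k=2  p_k/q_k = 23/3
k=3  a_k=7  p_k/q_k = 169/22
k=4  a_k=2  p_k/q_k = 361/47
k=5  a_k=1  p_k/q_k = 530/69
(x₁, y₁) = (530, 69);  530² − 59·69² = 1 ✓
(x_2, y_2) = (530·530 + 59·69·69, 530·69 + 69·530) = (561799, 73140)
(x_3, y_3) = (530·561799 + 59·69·73140, 530·73140 + 69·561799) = (595506410, 77528331)
(x_4, y_4) = (530·595506410 + 59·69·77528331, 530·77528331 + 69·595506410) = (631236232801, 82179957720)
(x_5, y_5) = (530·631236232801 + 59·69·82179957720, 530·82179957720 + 69·631236232801) = (669109811262650, 87110677654869)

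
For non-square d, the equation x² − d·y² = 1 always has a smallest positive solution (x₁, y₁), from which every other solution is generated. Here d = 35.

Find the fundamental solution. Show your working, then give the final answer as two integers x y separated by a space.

√35 = [5; 1,10, …], period ℓ=2 (even) → k=1
step 0: (5, 1)  from 5·(1,0) + (0,1)
step 1: (6, 1)  from 1·(5,1) + (1,0)
→ (6, 1).  Check: 6²=36, 35·1²=35, difference 1.

6 1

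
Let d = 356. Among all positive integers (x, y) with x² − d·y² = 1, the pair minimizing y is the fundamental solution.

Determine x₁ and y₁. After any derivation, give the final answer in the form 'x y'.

√356 = [18; 1,6,1,1,2,…,6,1,36, …], period ℓ=14 (even) → k=13
a_0=18:  p_0=18·1+0=18,  q_0=18·0+1=1
…
a_2=6:  p_2=6·19+18=132,  q_2=6·1+1=7
a_3=1:  p_3=1·132+19=151,  q_3=1·7+1=8
a_4=1:  p_4=1·151+132=283,  q_4=1·8+7=15
…
a_7=8:  p_7=8·1000+717=8717,  q_7=8·53+38=462
a_8=1:  p_8=1·8717+1000=9717,  q_8=1·462+53=515
…
a_12=6:  p_12=6·66019+37868=433982,  q_12=6·3499+2007=23001
a_13=1:  p_13=1·433982+66019=500001,  q_13=1·23001+3499=26500
fundamental: x₁=500001, y₁=26500  (since 250001000001 − 356·702250000 = 1)

500001 26500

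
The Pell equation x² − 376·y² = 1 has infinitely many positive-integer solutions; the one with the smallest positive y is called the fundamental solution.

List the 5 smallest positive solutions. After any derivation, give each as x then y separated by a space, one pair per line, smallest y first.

√376 = [19; 2,1,1,3,1,…,1,2,38, …], period ℓ=16 (even) → k=15
k=0  a_k=19  p_k/q_k = 19/1
…
k=2  a_k=1  p_k/q_k = 58/3
…
k=7  a_k=2  p_k/q_k = 2928/151
…
k=9  a_k=2  p_k/q_k = 28834/1487
…
k=12  a_k=3  p_k/q_k = 368986/19029
…
k=14  a_k=1  p_k/q_k = 837427/43187
k=15  a_k=2  p_k/q_k = 2143295/110532
→ (2143295, 110532).  Check: 2143295²=4593713457025, 376·110532²=4593713457024, difference 1.
k=2:  x_2 = 2143295·2143295+376·110532·110532 = 9187426914049,  y_2 = 2143295·110532+110532·2143295 = 473805365880
k=3:  x_3 = 2143295·9187426914049+376·110532·473805365880 = 39382732335491159615,  y_3 = 2143295·473805365880+110532·9187426914049 = 2031009343327438668
k=4:  x_4 = 2143295·39382732335491159615+376·110532·2031009343327438668 = 168817626601983862467148801,  y_4 = 2143295·2031009343327438668+110532·39382732335491159615 = 8706104341013491514496240
k=5:  x_5 = 2143295·168817626601983862467148801+376·110532·8706104341013491514496240 = 723651950015758622280719887718975,  y_5 = 2143295·8706104341013491514496240+110532·168817626601983862467148801 = 37319499807142991581781109982932

2143295 110532
9187426914049 473805365880
39382732335491159615 2031009343327438668
168817626601983862467148801 8706104341013491514496240
723651950015758622280719887718975 37319499807142991581781109982932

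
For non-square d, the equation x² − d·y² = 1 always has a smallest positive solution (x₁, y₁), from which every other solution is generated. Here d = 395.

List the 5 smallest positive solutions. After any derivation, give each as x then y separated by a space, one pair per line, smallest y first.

[19; 1,6,1,38] for √395; ℓ=4 ⇒ convergent index 3
i=0: a=19 ⇒ p=19, q=1
i=1: a=1 ⇒ p=20, q=1
i=2: a=6 ⇒ p=139, q=7
i=3: a=1 ⇒ p=159, q=8
→ (159, 8).  Check: 159²=25281, 395·8²=25280, difference 1.
(x_2, y_2) = (159·159 + 395·8·8, 159·8 + 8·159) = (50561, 2544)
(x_3, y_3) = (159·50561 + 395·8·2544, 159·2544 + 8·50561) = (16078239, 808984)
(x_4, y_4) = (159·16078239 + 395·8·808984, 159·808984 + 8·16078239) = (5112829441, 257254368)
(x_5, y_5) = (159·5112829441 + 395·8·257254368, 159·257254368 + 8·5112829441) = (1625863683999, 81806080040)

159 8
50561 2544
16078239 808984
5112829441 257254368
1625863683999 81806080040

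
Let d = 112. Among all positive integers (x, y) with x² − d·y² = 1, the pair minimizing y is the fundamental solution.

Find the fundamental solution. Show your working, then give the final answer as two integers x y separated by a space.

√112 = [10; 1,1,2,1,1,20, …], period ℓ=6 (even) → k=5
a_0=10:  p_0=10·1+0=10,  q_0=10·0+1=1
a_1=1:  p_1=1·10+1=11,  q_1=1·1+0=1
a_2=1:  p_2=1·11+10=21,  q_2=1·1+1=2
a_3=2:  p_3=2·21+11=53,  q_3=2·2+1=5
a_4=1:  p_4=1·53+21=74,  q_4=1·5+2=7
a_5=1:  p_5=1·74+53=127,  q_5=1·7+5=12
→ (127, 12).  Check: 127²=16129, 112·12²=16128, difference 1.

127 12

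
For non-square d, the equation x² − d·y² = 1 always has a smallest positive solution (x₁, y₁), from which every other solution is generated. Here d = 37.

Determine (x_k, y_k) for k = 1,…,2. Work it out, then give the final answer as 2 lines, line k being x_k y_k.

√37 = [6; 12, …], period ℓ=1 (odd) → k=1
i=0: a=6 ⇒ p=6, q=1
i=1: a=12 ⇒ p=73, q=12
fundamental: x₁=73, y₁=12  (since 5329 − 37·144 = 1)
k=2:  x_2 = 73·73+37·12·12 = 10657,  y_2 = 73·12+12·73 = 1752

73 12
10657 1752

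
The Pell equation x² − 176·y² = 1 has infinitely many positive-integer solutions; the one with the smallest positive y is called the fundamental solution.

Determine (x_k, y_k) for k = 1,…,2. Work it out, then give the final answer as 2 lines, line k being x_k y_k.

199 15
79201 5970

√176 → a₀=13, period (3,1,3,26); ℓ=4 even so k=3
a_0=13:  p_0=13·1+0=13,  q_0=13·0+1=1
a_1=3:  p_1=3·13+1=40,  q_1=3·1+0=3
a_2=1:  p_2=1·40+13=53,  q_2=1·3+1=4
a_3=3:  p_3=3·53+40=199,  q_3=3·4+3=15
(x₁, y₁) = (199, 15);  199² − 176·15² = 1 ✓
n=2: (199,15)∘(199,15) = (199·199+176·15·15, 199·15+15·199) = (79201,5970)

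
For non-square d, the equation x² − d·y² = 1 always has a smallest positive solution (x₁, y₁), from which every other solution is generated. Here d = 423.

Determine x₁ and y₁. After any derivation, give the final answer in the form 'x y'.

4607 224

√423 → a₀=20, period (1,1,3,4,3,1,1,40); ℓ=8 even so k=7
a_0=20:  p_0=20·1+0=20,  q_0=20·0+1=1
a_1=1:  p_1=1·20+1=21,  q_1=1·1+0=1
a_2=1:  p_2=1·21+20=41,  q_2=1·1+1=2
…
a_5=3:  p_5=3·617+144=1995,  q_5=3·30+7=97
a_6=1:  p_6=1·1995+617=2612,  q_6=1·97+30=127
a_7=1:  p_7=1·2612+1995=4607,  q_7=1·127+97=224
fundamental: x₁=4607, y₁=224  (since 21224449 − 423·50176 = 1)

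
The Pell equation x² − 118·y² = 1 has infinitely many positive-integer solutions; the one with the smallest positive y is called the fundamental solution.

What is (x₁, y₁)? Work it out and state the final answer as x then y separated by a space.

√118 → a₀=10, period (1,6,3,2,10,2,3,6,1,20); ℓ=10 even so k=9
i=0: a=10 ⇒ p=10, q=1
…
i=2: a=6 ⇒ p=76, q=7
i=3: a=3 ⇒ p=239, q=22
i=4: a=2 ⇒ p=554, q=51
i=5: a=10 ⇒ p=5779, q=532
…
i=7: a=3 ⇒ p=42115, q=3877
i=8: a=6 ⇒ p=264802, q=24377
i=9: a=1 ⇒ p=306917, q=28254
(x₁, y₁) = (306917, 28254);  306917² − 118·28254² = 1 ✓

306917 28254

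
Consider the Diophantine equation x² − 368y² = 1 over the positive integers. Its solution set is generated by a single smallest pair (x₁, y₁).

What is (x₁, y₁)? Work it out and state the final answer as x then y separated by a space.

1151 60

√368 → a₀=19, period (5,2,5,38); ℓ=4 even so k=3
a_0=19:  p_0=19·1+0=19,  q_0=19·0+1=1
…
a_2=2:  p_2=2·96+19=211,  q_2=2·5+1=11
a_3=5:  p_3=5·211+96=1151,  q_3=5·11+5=60
(x₁, y₁) = (1151, 60);  1151² − 368·60² = 1 ✓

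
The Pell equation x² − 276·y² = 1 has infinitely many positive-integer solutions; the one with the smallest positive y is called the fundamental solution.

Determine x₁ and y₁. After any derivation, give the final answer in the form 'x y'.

d=276: √d = [16; 1,1,1,1,2,2,2,1,1,1,1,32] (ℓ=12, even), read p_11/q_11
a_0=16:  p_0=16·1+0=16,  q_0=16·0+1=1
…
a_2=1:  p_2=1·17+16=33,  q_2=1·1+1=2
…
a_6=2:  p_6=2·216+83=515,  q_6=2·13+5=31
…
a_9=1:  p_9=1·1761+1246=3007,  q_9=1·106+75=181
a_10=1:  p_10=1·3007+1761=4768,  q_10=1·181+106=287
a_11=1:  p_11=1·4768+3007=7775,  q_11=1·287+181=468
(x₁, y₁) = (7775, 468);  7775² − 276·468² = 1 ✓

7775 468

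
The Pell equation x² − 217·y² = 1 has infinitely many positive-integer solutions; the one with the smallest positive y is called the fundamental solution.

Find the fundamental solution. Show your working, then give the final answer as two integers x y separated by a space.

d=217: √d = [14; 1,2,1,2,1,…,2,1,28] (ℓ=16, even), read p_15/q_15
a_0=14:  p_0=14·1+0=14,  q_0=14·0+1=1
…
a_7=9:  p_7=9·383+221=3668,  q_7=9·26+15=249
a_8=4:  p_8=4·3668+383=15055,  q_8=4·249+26=1022
a_9=9:  p_9=9·15055+3668=139163,  q_9=9·1022+249=9447
a_10=1:  p_10=1·139163+15055=154218,  q_10=1·9447+1022=10469
…
a_12=2:  p_12=2·293381+154218=740980,  q_12=2·19916+10469=50301
…
a_14=2:  p_14=2·1034361+740980=2809702,  q_14=2·70217+50301=190735
a_15=1:  p_15=1·2809702+1034361=3844063,  q_15=1·190735+70217=260952
→ (3844063, 260952).  Check: 3844063²=14776820347969, 217·260952²=14776820347968, difference 1.

3844063 260952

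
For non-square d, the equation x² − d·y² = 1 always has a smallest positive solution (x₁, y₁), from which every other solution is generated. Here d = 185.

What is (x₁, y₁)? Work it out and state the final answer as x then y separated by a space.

9249 680

d=185: √d = [13; 1,1,1,1,26] (ℓ=5, odd), read p_9/q_9
k=0  a_k=13  p_k/q_k = 13/1
k=1  a_k=1  p_k/q_k = 14/1
k=2  a_k=1  p_k/q_k = 27/2
k=3  a_k=1  p_k/q_k = 41/3
k=4  a_k=1  p_k/q_k = 68/5
k=5  a_k=26  p_k/q_k = 1809/133
k=6  a_k=1  p_k/q_k = 1877/138
k=7  a_k=1  p_k/q_k = 3686/271
k=8  a_k=1  p_k/q_k = 5563/409
k=9  a_k=1  p_k/q_k = 9249/680
fundamental: x₁=9249, y₁=680  (since 85544001 − 185·462400 = 1)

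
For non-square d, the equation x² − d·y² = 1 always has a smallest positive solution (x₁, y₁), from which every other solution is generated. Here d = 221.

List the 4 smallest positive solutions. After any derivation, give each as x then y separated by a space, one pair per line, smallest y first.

√221 = [14; 1,6,2,6,1,28, …], period ℓ=6 (even) → k=5
i=0: a=14 ⇒ p=14, q=1
i=1: a=1 ⇒ p=15, q=1
i=2: a=6 ⇒ p=104, q=7
i=3: a=2 ⇒ p=223, q=15
i=4: a=6 ⇒ p=1442, q=97
i=5: a=1 ⇒ p=1665, q=112
fundamental: x₁=1665, y₁=112  (since 2772225 − 221·12544 = 1)
n=2: (1665,112)∘(1665,112) = (1665·1665+221·112·112, 1665·112+112·1665) = (5544449,372960)
n=3: (5544449,372960)∘(1665,112) = (1665·5544449+221·112·372960, 1665·372960+112·5544449) = (18463013505,1241956688)
n=4: (18463013505,1241956688)∘(1665,112) = (1665·18463013505+221·112·1241956688, 1665·1241956688+112·18463013505) = (61481829427201,4135715398080)

1665 112
5544449 372960
18463013505 1241956688
61481829427201 4135715398080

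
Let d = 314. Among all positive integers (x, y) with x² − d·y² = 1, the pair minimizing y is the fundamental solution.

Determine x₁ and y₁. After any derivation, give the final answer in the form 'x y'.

392499 22150

d=314: √d = [17; 1,2,1,1,2,1,34] (ℓ=7, odd), read p_13/q_13
i=0: a=17 ⇒ p=17, q=1
i=1: a=1 ⇒ p=18, q=1
i=2: a=2 ⇒ p=53, q=3
i=3: a=1 ⇒ p=71, q=4
i=4: a=1 ⇒ p=124, q=7
i=5: a=2 ⇒ p=319, q=18
…
i=7: a=34 ⇒ p=15381, q=868
i=8: a=1 ⇒ p=15824, q=893
…
i=10: a=1 ⇒ p=62853, q=3547
i=11: a=1 ⇒ p=109882, q=6201
i=12: a=2 ⇒ p=282617, q=15949
i=13: a=1 ⇒ p=392499, q=22150
fundamental: x₁=392499, y₁=22150  (since 154055465001 − 314·490622500 = 1)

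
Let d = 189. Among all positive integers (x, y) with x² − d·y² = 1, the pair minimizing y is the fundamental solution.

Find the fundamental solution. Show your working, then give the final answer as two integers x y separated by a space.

d=189: √d = [13; 1,2,1,26] (ℓ=4, even), read p_3/q_3
k=0  a_k=13  p_k/q_k = 13/1
k=1  a_k=1  p_k/q_k = 14/1
k=2  a_k=2  p_k/q_k = 41/3
k=3  a_k=1  p_k/q_k = 55/4
fundamental: x₁=55, y₁=4  (since 3025 − 189·16 = 1)

55 4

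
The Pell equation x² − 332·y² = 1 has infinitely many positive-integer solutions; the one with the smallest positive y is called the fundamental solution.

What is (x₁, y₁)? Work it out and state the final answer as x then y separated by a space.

[18; 4,1,1,8,1,1,4,36] for √332; ℓ=8 ⇒ convergent index 7
i=0: a=18 ⇒ p=18, q=1
i=1: a=4 ⇒ p=73, q=4
i=2: a=1 ⇒ p=91, q=5
…
i=4: a=8 ⇒ p=1403, q=77
…
i=6: a=1 ⇒ p=2970, q=163
i=7: a=4 ⇒ p=13447, q=738
(x₁, y₁) = (13447, 738);  13447² − 332·738² = 1 ✓

13447 738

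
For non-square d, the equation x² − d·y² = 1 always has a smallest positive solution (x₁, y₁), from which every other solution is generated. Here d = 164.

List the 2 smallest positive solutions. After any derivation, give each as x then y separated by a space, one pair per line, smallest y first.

√164 → a₀=12, period (1,4,6,4,1,24); ℓ=6 even so k=5
step 0: (12, 1)  from 12·(1,0) + (0,1)
step 1: (13, 1)  from 1·(12,1) + (1,0)
step 2: (64, 5)  from 4·(13,1) + (12,1)
step 3: (397, 31)  from 6·(64,5) + (13,1)
step 4: (1652, 129)  from 4·(397,31) + (64,5)
step 5: (2049, 160)  from 1·(1652,129) + (397,31)
fundamental: x₁=2049, y₁=160  (since 4198401 − 164·25600 = 1)
n=2: (2049,160)∘(2049,160) = (2049·2049+164·160·160, 2049·160+160·2049) = (8396801,655680)

2049 160
8396801 655680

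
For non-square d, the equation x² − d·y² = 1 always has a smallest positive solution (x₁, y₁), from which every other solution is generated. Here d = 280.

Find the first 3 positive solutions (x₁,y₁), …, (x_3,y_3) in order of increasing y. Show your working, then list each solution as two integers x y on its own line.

251 15
126001 7530
63252251 3780045

d=280: √d = [16; 1,2,1,2,1,32] (ℓ=6, even), read p_5/q_5
i=0: a=16 ⇒ p=16, q=1
i=1: a=1 ⇒ p=17, q=1
i=2: a=2 ⇒ p=50, q=3
i=3: a=1 ⇒ p=67, q=4
i=4: a=2 ⇒ p=184, q=11
i=5: a=1 ⇒ p=251, q=15
fundamental: x₁=251, y₁=15  (since 63001 − 280·225 = 1)
(x_2, y_2) = (251·251 + 280·15·15, 251·15 + 15·251) = (126001, 7530)
(x_3, y_3) = (251·126001 + 280·15·7530, 251·7530 + 15·126001) = (63252251, 3780045)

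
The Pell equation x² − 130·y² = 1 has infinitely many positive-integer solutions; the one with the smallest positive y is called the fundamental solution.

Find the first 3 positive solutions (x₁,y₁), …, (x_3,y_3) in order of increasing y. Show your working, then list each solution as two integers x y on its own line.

d=130: √d = [11; 2,2,22] (ℓ=3, odd), read p_5/q_5
i=0: a=11 ⇒ p=11, q=1
…
i=2: a=2 ⇒ p=57, q=5
…
i=4: a=2 ⇒ p=2611, q=229
i=5: a=2 ⇒ p=6499, q=570
(x₁, y₁) = (6499, 570);  6499² − 130·570² = 1 ✓
(x_2, y_2) = (6499·6499 + 130·570·570, 6499·570 + 570·6499) = (84474001, 7408860)
(x_3, y_3) = (6499·84474001 + 130·570·7408860, 6499·7408860 + 570·84474001) = (1097993058499, 96300361710)

6499 570
84474001 7408860
1097993058499 96300361710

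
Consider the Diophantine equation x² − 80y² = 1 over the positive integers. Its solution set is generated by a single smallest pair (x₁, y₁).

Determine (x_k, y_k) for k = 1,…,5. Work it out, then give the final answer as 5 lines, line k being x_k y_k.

9 1
161 18
2889 323
51841 5796
930249 104005

√80 = [8; 1,16, …], period ℓ=2 (even) → k=1
step 0: (8, 1)  from 8·(1,0) + (0,1)
step 1: (9, 1)  from 1·(8,1) + (1,0)
fundamental: x₁=9, y₁=1  (since 81 − 80·1 = 1)
(x_2, y_2) = (9·9 + 80·1·1, 9·1 + 1·9) = (161, 18)
(x_3, y_3) = (9·161 + 80·1·18, 9·18 + 1·161) = (2889, 323)
(x_4, y_4) = (9·2889 + 80·1·323, 9·323 + 1·2889) = (51841, 5796)
(x_5, y_5) = (9·51841 + 80·1·5796, 9·5796 + 1·51841) = (930249, 104005)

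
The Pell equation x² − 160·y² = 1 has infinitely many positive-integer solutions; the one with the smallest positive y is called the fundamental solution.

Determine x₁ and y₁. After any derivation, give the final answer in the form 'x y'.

721 57

[12; 1,1,1,5,1,1,1,24] for √160; ℓ=8 ⇒ convergent index 7
k=0  a_k=12  p_k/q_k = 12/1
…
k=6  a_k=1  p_k/q_k = 468/37
k=7  a_k=1  p_k/q_k = 721/57
→ (721, 57).  Check: 721²=519841, 160·57²=519840, difference 1.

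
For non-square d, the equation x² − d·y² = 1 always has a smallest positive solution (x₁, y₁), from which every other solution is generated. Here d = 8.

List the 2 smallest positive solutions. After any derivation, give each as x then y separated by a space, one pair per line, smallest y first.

d=8: √d = [2; 1,4] (ℓ=2, even), read p_1/q_1
step 0: (2, 1)  from 2·(1,0) + (0,1)
step 1: (3, 1)  from 1·(2,1) + (1,0)
(x₁, y₁) = (3, 1);  3² − 8·1² = 1 ✓
(x_2, y_2) = (3·3 + 8·1·1, 3·1 + 1·3) = (17, 6)

3 1
17 6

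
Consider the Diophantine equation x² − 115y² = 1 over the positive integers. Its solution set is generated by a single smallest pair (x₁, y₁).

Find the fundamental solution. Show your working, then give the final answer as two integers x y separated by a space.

1126 105

√115 = [10; 1,2,1,1,1,1,1,2,1,20, …], period ℓ=10 (even) → k=9
i=0: a=10 ⇒ p=10, q=1
i=1: a=1 ⇒ p=11, q=1
…
i=3: a=1 ⇒ p=43, q=4
…
i=8: a=2 ⇒ p=815, q=76
i=9: a=1 ⇒ p=1126, q=105
→ (1126, 105).  Check: 1126²=1267876, 115·105²=1267875, difference 1.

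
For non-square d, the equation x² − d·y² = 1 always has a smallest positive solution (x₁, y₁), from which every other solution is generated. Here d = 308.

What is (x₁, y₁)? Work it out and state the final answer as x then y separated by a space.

[17; 1,1,4,1,1,34] for √308; ℓ=6 ⇒ convergent index 5
step 0: (17, 1)  from 17·(1,0) + (0,1)
…
step 4: (193, 11)  from 1·(158,9) + (35,2)
step 5: (351, 20)  from 1·(193,11) + (158,9)
fundamental: x₁=351, y₁=20  (since 123201 − 308·400 = 1)

351 20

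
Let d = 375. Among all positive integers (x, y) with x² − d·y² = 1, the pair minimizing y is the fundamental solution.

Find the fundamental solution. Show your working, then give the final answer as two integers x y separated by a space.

√375 = [19; 2,1,2,1,5,1,2,1,2,38, …], period ℓ=10 (even) → k=9
a_0=19:  p_0=19·1+0=19,  q_0=19·0+1=1
a_1=2:  p_1=2·19+1=39,  q_1=2·1+0=2
a_2=1:  p_2=1·39+19=58,  q_2=1·2+1=3
…
a_4=1:  p_4=1·155+58=213,  q_4=1·8+3=11
…
a_6=1:  p_6=1·1220+213=1433,  q_6=1·63+11=74
a_7=2:  p_7=2·1433+1220=4086,  q_7=2·74+63=211
a_8=1:  p_8=1·4086+1433=5519,  q_8=1·211+74=285
a_9=2:  p_9=2·5519+4086=15124,  q_9=2·285+211=781
→ (15124, 781).  Check: 15124²=228735376, 375·781²=228735375, difference 1.

15124 781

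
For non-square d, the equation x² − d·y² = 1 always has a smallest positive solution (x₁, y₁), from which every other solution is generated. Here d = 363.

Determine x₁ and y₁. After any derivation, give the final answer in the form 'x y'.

362 19

√363 = [19; 19,38, …], period ℓ=2 (even) → k=1
a_0=19:  p_0=19·1+0=19,  q_0=19·0+1=1
a_1=19:  p_1=19·19+1=362,  q_1=19·1+0=19
→ (362, 19).  Check: 362²=131044, 363·19²=131043, difference 1.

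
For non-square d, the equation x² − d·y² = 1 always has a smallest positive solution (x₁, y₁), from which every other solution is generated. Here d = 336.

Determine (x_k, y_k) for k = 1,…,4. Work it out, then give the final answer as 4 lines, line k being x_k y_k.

55 3
6049 330
665335 36297
73180801 3992340

[18; 3,36] for √336; ℓ=2 ⇒ convergent index 1
i=0: a=18 ⇒ p=18, q=1
i=1: a=3 ⇒ p=55, q=3
→ (55, 3).  Check: 55²=3025, 336·3²=3024, difference 1.
k=2:  x_2 = 55·55+336·3·3 = 6049,  y_2 = 55·3+3·55 = 330
k=3:  x_3 = 55·6049+336·3·330 = 665335,  y_3 = 55·330+3·6049 = 36297
k=4:  x_4 = 55·665335+336·3·36297 = 73180801,  y_4 = 55·36297+3·665335 = 3992340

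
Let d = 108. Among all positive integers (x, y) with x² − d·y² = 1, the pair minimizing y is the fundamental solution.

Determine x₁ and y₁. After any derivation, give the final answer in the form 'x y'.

√108 = [10; 2,1,1,4,1,1,2,20, …], period ℓ=8 (even) → k=7
k=0  a_k=10  p_k/q_k = 10/1
k=1  a_k=2  p_k/q_k = 21/2
k=2  a_k=1  p_k/q_k = 31/3
k=3  a_k=1  p_k/q_k = 52/5
…
k=6  a_k=1  p_k/q_k = 530/51
k=7  a_k=2  p_k/q_k = 1351/130
(x₁, y₁) = (1351, 130);  1351² − 108·130² = 1 ✓

1351 130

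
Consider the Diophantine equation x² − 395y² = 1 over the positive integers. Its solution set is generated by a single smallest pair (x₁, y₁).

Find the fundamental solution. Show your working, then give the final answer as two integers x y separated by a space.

159 8

√395 → a₀=19, period (1,6,1,38); ℓ=4 even so k=3
i=0: a=19 ⇒ p=19, q=1
i=1: a=1 ⇒ p=20, q=1
i=2: a=6 ⇒ p=139, q=7
i=3: a=1 ⇒ p=159, q=8
(x₁, y₁) = (159, 8);  159² − 395·8² = 1 ✓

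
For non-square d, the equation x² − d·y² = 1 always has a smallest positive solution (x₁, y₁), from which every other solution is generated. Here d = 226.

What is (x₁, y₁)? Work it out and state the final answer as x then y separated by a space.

451 30

√226 = [15; 30, …], period ℓ=1 (odd) → k=1
step 0: (15, 1)  from 15·(1,0) + (0,1)
step 1: (451, 30)  from 30·(15,1) + (1,0)
fundamental: x₁=451, y₁=30  (since 203401 − 226·900 = 1)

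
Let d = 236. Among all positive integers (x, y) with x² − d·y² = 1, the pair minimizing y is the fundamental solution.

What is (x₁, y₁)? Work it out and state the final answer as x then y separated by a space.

[15; 2,1,3,5,1,6,1,5,3,1,2,30] for √236; ℓ=12 ⇒ convergent index 11
a_0=15:  p_0=15·1+0=15,  q_0=15·0+1=1
…
a_3=3:  p_3=3·46+31=169,  q_3=3·3+2=11
a_4=5:  p_4=5·169+46=891,  q_4=5·11+3=58
a_5=1:  p_5=1·891+169=1060,  q_5=1·58+11=69
…
a_10=1:  p_10=1·154729+48806=203535,  q_10=1·10072+3177=13249
a_11=2:  p_11=2·203535+154729=561799,  q_11=2·13249+10072=36570
→ (561799, 36570).  Check: 561799²=315618116401, 236·36570²=315618116400, difference 1.

561799 36570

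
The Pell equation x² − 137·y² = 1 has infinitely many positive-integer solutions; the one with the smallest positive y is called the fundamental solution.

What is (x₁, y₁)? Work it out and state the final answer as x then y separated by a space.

6083073 519712

√137 = [11; 1,2,2,1,1,2,2,1,22, …], period ℓ=9 (odd) → k=17
i=0: a=11 ⇒ p=11, q=1
i=1: a=1 ⇒ p=12, q=1
i=2: a=2 ⇒ p=35, q=3
i=3: a=2 ⇒ p=82, q=7
i=4: a=1 ⇒ p=117, q=10
i=5: a=1 ⇒ p=199, q=17
i=6: a=2 ⇒ p=515, q=44
i=7: a=2 ⇒ p=1229, q=105
i=8: a=1 ⇒ p=1744, q=149
…
i=10: a=1 ⇒ p=41341, q=3532
i=11: a=2 ⇒ p=122279, q=10447
i=12: a=2 ⇒ p=285899, q=24426
…
i=15: a=2 ⇒ p=1796332, q=153471
i=16: a=2 ⇒ p=4286741, q=366241
i=17: a=1 ⇒ p=6083073, q=519712
(x₁, y₁) = (6083073, 519712);  6083073² − 137·519712² = 1 ✓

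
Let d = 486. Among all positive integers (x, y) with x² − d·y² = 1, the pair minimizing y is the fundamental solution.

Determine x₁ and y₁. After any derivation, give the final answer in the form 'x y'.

[22; 22,44] for √486; ℓ=2 ⇒ convergent index 1
k=0  a_k=22  p_k/q_k = 22/1
k=1  a_k=22  p_k/q_k = 485/22
fundamental: x₁=485, y₁=22  (since 235225 − 486·484 = 1)

485 22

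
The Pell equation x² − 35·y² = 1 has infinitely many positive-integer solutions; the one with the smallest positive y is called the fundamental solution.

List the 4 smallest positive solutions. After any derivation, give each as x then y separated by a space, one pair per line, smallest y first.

6 1
71 12
846 143
10081 1704

d=35: √d = [5; 1,10] (ℓ=2, even), read p_1/q_1
a_0=5:  p_0=5·1+0=5,  q_0=5·0+1=1
a_1=1:  p_1=1·5+1=6,  q_1=1·1+0=1
(x₁, y₁) = (6, 1);  6² − 35·1² = 1 ✓
(6+1√35)^2 = 71 + 12√35
(6+1√35)^3 = 846 + 143√35
(6+1√35)^4 = 10081 + 1704√35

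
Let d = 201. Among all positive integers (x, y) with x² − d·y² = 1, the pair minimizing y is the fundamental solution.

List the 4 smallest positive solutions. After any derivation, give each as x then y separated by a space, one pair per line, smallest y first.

√201 = [14; 5,1,1,1,2,…,1,5,28, …], period ℓ=14 (even) → k=13
a_0=14:  p_0=14·1+0=14,  q_0=14·0+1=1
a_1=5:  p_1=5·14+1=71,  q_1=5·1+0=5
…
a_3=1:  p_3=1·85+71=156,  q_3=1·6+5=11
a_4=1:  p_4=1·156+85=241,  q_4=1·11+6=17
a_5=2:  p_5=2·241+156=638,  q_5=2·17+11=45
a_6=1:  p_6=1·638+241=879,  q_6=1·45+17=62
a_7=8:  p_7=8·879+638=7670,  q_7=8·62+45=541
a_8=1:  p_8=1·7670+879=8549,  q_8=1·541+62=603
a_9=2:  p_9=2·8549+7670=24768,  q_9=2·603+541=1747
a_10=1:  p_10=1·24768+8549=33317,  q_10=1·1747+603=2350
a_11=1:  p_11=1·33317+24768=58085,  q_11=1·2350+1747=4097
a_12=1:  p_12=1·58085+33317=91402,  q_12=1·4097+2350=6447
a_13=5:  p_13=5·91402+58085=515095,  q_13=5·6447+4097=36332
(x₁, y₁) = (515095, 36332);  515095² − 201·36332² = 1 ✓
n=2: (515095,36332)∘(515095,36332) = (515095·515095+201·36332·36332, 515095·36332+36332·515095) = (530645718049,37428863080)
n=3: (530645718049,37428863080)∘(515095,36332) = (515095·530645718049+201·36332·37428863080, 515095·37428863080+36332·530645718049) = (546665912276384215,38558840456348868)
n=4: (546665912276384215,38558840456348868)∘(515095,36332) = (515095·546665912276384215+201·36332·38558840456348868, 515095·38558840456348868+36332·546665912276384215) = (563169756167477608732801,39722931849688611461840)

515095 36332
530645718049 37428863080
546665912276384215 38558840456348868
563169756167477608732801 39722931849688611461840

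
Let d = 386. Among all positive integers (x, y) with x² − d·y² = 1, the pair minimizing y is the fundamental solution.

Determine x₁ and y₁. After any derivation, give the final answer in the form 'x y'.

111555 5678

[19; 1,1,1,4,1,18,1,4,1,1,1,38] for √386; ℓ=12 ⇒ convergent index 11
i=0: a=19 ⇒ p=19, q=1
i=1: a=1 ⇒ p=20, q=1
…
i=4: a=4 ⇒ p=275, q=14
i=5: a=1 ⇒ p=334, q=17
i=6: a=18 ⇒ p=6287, q=320
i=7: a=1 ⇒ p=6621, q=337
…
i=9: a=1 ⇒ p=39392, q=2005
i=10: a=1 ⇒ p=72163, q=3673
i=11: a=1 ⇒ p=111555, q=5678
fundamental: x₁=111555, y₁=5678  (since 12444518025 − 386·32239684 = 1)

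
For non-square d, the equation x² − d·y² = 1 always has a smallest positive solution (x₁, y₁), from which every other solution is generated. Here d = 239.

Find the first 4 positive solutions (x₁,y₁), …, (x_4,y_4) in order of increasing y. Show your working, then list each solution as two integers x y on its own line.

6195120 400729
76759023628799 4965128484960
951062724926484326640 61519133559490389671
11783895416893046404284364801 762236829394135240588726080

d=239: √d = [15; 2,5,1,2,4,15,4,2,1,5,2,30] (ℓ=12, even), read p_11/q_11
step 0: (15, 1)  from 15·(1,0) + (0,1)
step 1: (31, 2)  from 2·(15,1) + (1,0)
step 2: (170, 11)  from 5·(31,2) + (15,1)
step 3: (201, 13)  from 1·(170,11) + (31,2)
step 4: (572, 37)  from 2·(201,13) + (170,11)
step 5: (2489, 161)  from 4·(572,37) + (201,13)
step 6: (37907, 2452)  from 15·(2489,161) + (572,37)
step 7: (154117, 9969)  from 4·(37907,2452) + (2489,161)
step 8: (346141, 22390)  from 2·(154117,9969) + (37907,2452)
step 9: (500258, 32359)  from 1·(346141,22390) + (154117,9969)
step 10: (2847431, 184185)  from 5·(500258,32359) + (346141,22390)
step 11: (6195120, 400729)  from 2·(2847431,184185) + (500258,32359)
(x₁, y₁) = (6195120, 400729);  6195120² − 239·400729² = 1 ✓
(x_2, y_2) = (6195120·6195120 + 239·400729·400729, 6195120·400729 + 400729·6195120) = (76759023628799, 4965128484960)
(x_3, y_3) = (6195120·76759023628799 + 239·400729·4965128484960, 6195120·4965128484960 + 400729·76759023628799) = (951062724926484326640, 61519133559490389671)
(x_4, y_4) = (6195120·951062724926484326640 + 239·400729·61519133559490389671, 6195120·61519133559490389671 + 400729·951062724926484326640) = (11783895416893046404284364801, 762236829394135240588726080)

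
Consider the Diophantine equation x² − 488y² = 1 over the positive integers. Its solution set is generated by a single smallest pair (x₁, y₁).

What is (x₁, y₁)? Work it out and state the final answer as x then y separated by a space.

√488 = [22; 11,44, …], period ℓ=2 (even) → k=1
k=0  a_k=22  p_k/q_k = 22/1
k=1  a_k=11  p_k/q_k = 243/11
→ (243, 11).  Check: 243²=59049, 488·11²=59048, difference 1.

243 11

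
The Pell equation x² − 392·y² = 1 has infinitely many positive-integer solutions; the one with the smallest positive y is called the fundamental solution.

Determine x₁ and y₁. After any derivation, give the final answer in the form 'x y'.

99 5

d=392: √d = [19; 1,3,1,38] (ℓ=4, even), read p_3/q_3
i=0: a=19 ⇒ p=19, q=1
i=1: a=1 ⇒ p=20, q=1
i=2: a=3 ⇒ p=79, q=4
i=3: a=1 ⇒ p=99, q=5
→ (99, 5).  Check: 99²=9801, 392·5²=9800, difference 1.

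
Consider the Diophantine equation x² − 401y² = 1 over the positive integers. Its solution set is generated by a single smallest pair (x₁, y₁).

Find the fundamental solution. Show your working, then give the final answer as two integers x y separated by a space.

d=401: √d = [20; 40] (ℓ=1, odd), read p_1/q_1
k=0  a_k=20  p_k/q_k = 20/1
k=1  a_k=40  p_k/q_k = 801/40
(x₁, y₁) = (801, 40);  801² − 401·40² = 1 ✓

801 40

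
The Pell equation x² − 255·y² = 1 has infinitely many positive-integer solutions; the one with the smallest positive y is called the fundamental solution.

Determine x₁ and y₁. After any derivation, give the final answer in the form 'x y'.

d=255: √d = [15; 1,30] (ℓ=2, even), read p_1/q_1
a_0=15:  p_0=15·1+0=15,  q_0=15·0+1=1
a_1=1:  p_1=1·15+1=16,  q_1=1·1+0=1
(x₁, y₁) = (16, 1);  16² − 255·1² = 1 ✓

16 1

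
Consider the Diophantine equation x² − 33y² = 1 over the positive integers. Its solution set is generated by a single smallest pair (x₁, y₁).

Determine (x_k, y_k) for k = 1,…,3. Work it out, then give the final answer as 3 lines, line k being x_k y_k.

√33 = [5; 1,2,1,10, …], period ℓ=4 (even) → k=3
i=0: a=5 ⇒ p=5, q=1
…
i=2: a=2 ⇒ p=17, q=3
i=3: a=1 ⇒ p=23, q=4
fundamental: x₁=23, y₁=4  (since 529 − 33·16 = 1)
n=2: (23,4)∘(23,4) = (23·23+33·4·4, 23·4+4·23) = (1057,184)
n=3: (1057,184)∘(23,4) = (23·1057+33·4·184, 23·184+4·1057) = (48599,8460)

23 4
1057 184
48599 8460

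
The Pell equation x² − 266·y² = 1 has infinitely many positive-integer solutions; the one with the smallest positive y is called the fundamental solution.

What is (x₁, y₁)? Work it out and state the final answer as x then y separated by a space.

[16; 3,4,3,32] for √266; ℓ=4 ⇒ convergent index 3
i=0: a=16 ⇒ p=16, q=1
…
i=2: a=4 ⇒ p=212, q=13
i=3: a=3 ⇒ p=685, q=42
(x₁, y₁) = (685, 42);  685² − 266·42² = 1 ✓

685 42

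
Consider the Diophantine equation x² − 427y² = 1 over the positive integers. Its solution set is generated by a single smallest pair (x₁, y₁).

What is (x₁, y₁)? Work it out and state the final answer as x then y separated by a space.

[20; 1,1,1,40] for √427; ℓ=4 ⇒ convergent index 3
step 0: (20, 1)  from 20·(1,0) + (0,1)
step 1: (21, 1)  from 1·(20,1) + (1,0)
step 2: (41, 2)  from 1·(21,1) + (20,1)
step 3: (62, 3)  from 1·(41,2) + (21,1)
fundamental: x₁=62, y₁=3  (since 3844 − 427·9 = 1)

62 3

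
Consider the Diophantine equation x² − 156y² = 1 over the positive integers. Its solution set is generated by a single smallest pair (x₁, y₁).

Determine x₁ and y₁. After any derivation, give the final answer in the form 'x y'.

25 2

√156 → a₀=12, period (2,24); ℓ=2 even so k=1
i=0: a=12 ⇒ p=12, q=1
i=1: a=2 ⇒ p=25, q=2
(x₁, y₁) = (25, 2);  25² − 156·2² = 1 ✓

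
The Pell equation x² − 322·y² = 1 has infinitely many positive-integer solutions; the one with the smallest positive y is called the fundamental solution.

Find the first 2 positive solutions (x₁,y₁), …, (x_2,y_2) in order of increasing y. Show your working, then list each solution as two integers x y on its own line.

323 18
208657 11628

d=322: √d = [17; 1,16,1,34] (ℓ=4, even), read p_3/q_3
k=0  a_k=17  p_k/q_k = 17/1
k=1  a_k=1  p_k/q_k = 18/1
k=2  a_k=16  p_k/q_k = 305/17
k=3  a_k=1  p_k/q_k = 323/18
→ (323, 18).  Check: 323²=104329, 322·18²=104328, difference 1.
(x_2, y_2) = (323·323 + 322·18·18, 323·18 + 18·323) = (208657, 11628)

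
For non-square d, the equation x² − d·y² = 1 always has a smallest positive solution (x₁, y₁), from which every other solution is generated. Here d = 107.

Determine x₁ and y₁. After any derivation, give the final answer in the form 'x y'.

962 93

√107 = [10; 2,1,9,1,2,20, …], period ℓ=6 (even) → k=5
a_0=10:  p_0=10·1+0=10,  q_0=10·0+1=1
…
a_4=1:  p_4=1·300+31=331,  q_4=1·29+3=32
a_5=2:  p_5=2·331+300=962,  q_5=2·32+29=93
(x₁, y₁) = (962, 93);  962² − 107·93² = 1 ✓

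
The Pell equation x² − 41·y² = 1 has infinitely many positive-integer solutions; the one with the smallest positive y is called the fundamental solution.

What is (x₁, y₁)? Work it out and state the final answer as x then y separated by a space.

2049 320

d=41: √d = [6; 2,2,12] (ℓ=3, odd), read p_5/q_5
k=0  a_k=6  p_k/q_k = 6/1
k=1  a_k=2  p_k/q_k = 13/2
k=2  a_k=2  p_k/q_k = 32/5
…
k=4  a_k=2  p_k/q_k = 826/129
k=5  a_k=2  p_k/q_k = 2049/320
fundamental: x₁=2049, y₁=320  (since 4198401 − 41·102400 = 1)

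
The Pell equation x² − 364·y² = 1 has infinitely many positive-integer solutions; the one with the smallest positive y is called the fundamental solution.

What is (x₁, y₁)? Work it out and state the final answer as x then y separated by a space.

4954951 259710

d=364: √d = [19; 12,1,2,3,1,8,1,3,2,1,12,38] (ℓ=12, even), read p_11/q_11
k=0  a_k=19  p_k/q_k = 19/1
k=1  a_k=12  p_k/q_k = 229/12
…
k=3  a_k=2  p_k/q_k = 725/38
k=4  a_k=3  p_k/q_k = 2423/127
k=5  a_k=1  p_k/q_k = 3148/165
k=6  a_k=8  p_k/q_k = 27607/1447
k=7  a_k=1  p_k/q_k = 30755/1612
…
k=10  a_k=1  p_k/q_k = 390371/20461
k=11  a_k=12  p_k/q_k = 4954951/259710
(x₁, y₁) = (4954951, 259710);  4954951² − 364·259710² = 1 ✓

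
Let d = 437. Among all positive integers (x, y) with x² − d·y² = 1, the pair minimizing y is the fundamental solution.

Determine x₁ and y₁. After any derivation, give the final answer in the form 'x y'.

4599 220

d=437: √d = [20; 1,9,2,9,1,40] (ℓ=6, even), read p_5/q_5
a_0=20:  p_0=20·1+0=20,  q_0=20·0+1=1
a_1=1:  p_1=1·20+1=21,  q_1=1·1+0=1
a_2=9:  p_2=9·21+20=209,  q_2=9·1+1=10
a_3=2:  p_3=2·209+21=439,  q_3=2·10+1=21
a_4=9:  p_4=9·439+209=4160,  q_4=9·21+10=199
a_5=1:  p_5=1·4160+439=4599,  q_5=1·199+21=220
fundamental: x₁=4599, y₁=220  (since 21150801 − 437·48400 = 1)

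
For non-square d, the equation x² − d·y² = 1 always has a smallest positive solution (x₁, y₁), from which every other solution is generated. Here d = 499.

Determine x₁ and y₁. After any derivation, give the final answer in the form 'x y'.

√499 → a₀=22, period (2,1,21,1,2,44); ℓ=6 even so k=5
step 0: (22, 1)  from 22·(1,0) + (0,1)
step 1: (45, 2)  from 2·(22,1) + (1,0)
step 2: (67, 3)  from 1·(45,2) + (22,1)
…
step 4: (1519, 68)  from 1·(1452,65) + (67,3)
step 5: (4490, 201)  from 2·(1519,68) + (1452,65)
→ (4490, 201).  Check: 4490²=20160100, 499·201²=20160099, difference 1.

4490 201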